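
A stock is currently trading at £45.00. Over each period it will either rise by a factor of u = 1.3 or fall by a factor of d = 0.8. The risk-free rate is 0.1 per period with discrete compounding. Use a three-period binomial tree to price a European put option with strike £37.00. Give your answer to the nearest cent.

£0.67

Risk-neutral probability p = (1 + 0.1 − 0.8)/(1.3 − 0.8) = 0.3000/0.5000 = 0.6000
Terminal stock prices: S_uuu = 98.87, S_uud = 60.84, S_udd = 37.44, S_ddd = 23.04
Terminal payoffs (K − S): max(-61.87, 0) = 0, max(-23.84, 0) = 0, max(-0.44, 0) = 0, max(13.96, 0) = 13.96
Node uu (S = 76.05): V_uu = 1/1.1·[0.6000·0.0000 + 0.4000·0.0000] = 0.0000
Node ud (S = 46.8): V_ud = 1/1.1·[0.6000·0.0000 + 0.4000·0.0000] = 0.0000
Node dd (S = 28.8): V_dd = 1/1.1·[0.6000·0.0000 + 0.4000·13.9600] = 5.0764
Node u (S = 58.5): V_u = 1/1.1·[0.6000·0.0000 + 0.4000·0.0000] = 0.0000
Node d (S = 36): V_d = 1/1.1·[0.6000·0.0000 + 0.4000·5.0764] = 1.8460
Node 0 (S = 45): V_0 = 1/1.1·[0.6000·0.0000 + 0.4000·1.8460] = 0.6713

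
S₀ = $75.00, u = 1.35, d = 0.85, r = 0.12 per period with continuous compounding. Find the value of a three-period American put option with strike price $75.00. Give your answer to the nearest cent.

$4.58

Risk-neutral probability p = (e^0.12 − 0.85)/(1.35 − 0.85) = 0.2775/0.5000 = 0.5550
Terminal stock prices: S_uuu = 184.5, S_uud = 116.2, S_udd = 73.15, S_ddd = 46.06
Terminal payoffs (K − S): max(-109.5, 0) = 0, max(-41.18, 0) = 0, max(1.847, 0) = 1.847, max(28.94, 0) = 28.94
Node uu (S = 136.7): continuation = e^(−0.12)·[0.5550·0.0000 + 0.4450·0.0000] = 0.0000; exercise value = 0.0000 ≤ continuation, so V_uu = 0.0000
Node ud (S = 86.06): continuation = e^(−0.12)·[0.5550·0.0000 + 0.4450·1.8469] = 0.7289; exercise value = 0.0000 ≤ continuation, so V_ud = 0.7289
Node dd (S = 54.19): continuation = e^(−0.12)·[0.5550·1.8469 + 0.4450·28.9406] = 12.3315; exercise value = 20.8125 > continuation, so V_dd = 20.8125 (exercise)
Node u (S = 101.2): continuation = e^(−0.12)·[0.5550·0.0000 + 0.4450·0.7289] = 0.2877; exercise value = 0.0000 ≤ continuation, so V_u = 0.2877
Node d (S = 63.75): continuation = e^(−0.12)·[0.5550·0.7289 + 0.4450·20.8125] = 8.5732; exercise value = 11.2500 > continuation, so V_d = 11.2500 (exercise)
Node 0 (S = 75): continuation = e^(−0.12)·[0.5550·0.2877 + 0.4450·11.2500] = 4.5818; exercise value = 0.0000 ≤ continuation, so V_0 = 4.5818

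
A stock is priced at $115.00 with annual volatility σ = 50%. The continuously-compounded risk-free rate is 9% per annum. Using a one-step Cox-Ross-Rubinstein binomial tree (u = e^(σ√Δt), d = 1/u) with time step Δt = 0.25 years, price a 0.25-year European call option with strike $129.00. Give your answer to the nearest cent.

$8.81

CRR parameters: u = e^(σ√Δt) = e^(0.5·√0.25) = 1.2840, d = 1/u = 0.7788
Per-period rate: rΔt = 0.09·0.25 = 0.0225, so R = e^0.0225 = 1.0228
Risk-neutral probability p = (e^0.0225 − 0.7788)/(1.2840 − 0.7788) = 0.2440/0.5052 = 0.4829
Terminal stock prices: S_u = 147.7, S_d = 89.56
Terminal payoffs (S − K): max(18.66, 0) = 18.66, max(-39.44, 0) = 0
Node 0 (S = 115): V_0 = e^(−0.0225)·[0.4829·18.6629 + 0.5171·0.0000] = 8.8111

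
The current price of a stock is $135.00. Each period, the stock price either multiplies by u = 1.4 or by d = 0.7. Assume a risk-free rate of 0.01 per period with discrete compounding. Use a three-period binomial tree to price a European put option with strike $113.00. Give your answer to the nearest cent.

Risk-neutral probability p = (1 + 0.01 − 0.7)/(1.4 − 0.7) = 0.3100/0.7000 = 0.4429
Terminal stock prices: S_uuu = 370.4, S_uud = 185.2, S_udd = 92.61, S_ddd = 46.3
Terminal payoffs (K − S): max(-257.4, 0) = 0, max(-72.22, 0) = 0, max(20.39, 0) = 20.39, max(66.7, 0) = 66.7
Node uu (S = 264.6): V_uu = 1/1.01·[0.4429·0.0000 + 0.5571·0.0000] = 0.0000
Node ud (S = 132.3): V_ud = 1/1.01·[0.4429·0.0000 + 0.5571·20.3900] = 11.2477
Node dd (S = 66.15): V_dd = 1/1.01·[0.4429·20.3900 + 0.5571·66.6950] = 45.7312
Node u (S = 189): V_u = 1/1.01·[0.4429·0.0000 + 0.5571·11.2477] = 6.2045
Node d (S = 94.5): V_d = 1/1.01·[0.4429·11.2477 + 0.5571·45.7312] = 30.1583
Node 0 (S = 135): V_0 = 1/1.01·[0.4429·6.2045 + 0.5571·30.1583] = 19.3566

$19.36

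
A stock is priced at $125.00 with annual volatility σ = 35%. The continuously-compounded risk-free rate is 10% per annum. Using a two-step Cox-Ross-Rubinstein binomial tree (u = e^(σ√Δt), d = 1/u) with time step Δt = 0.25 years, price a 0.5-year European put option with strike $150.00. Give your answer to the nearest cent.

$24.96

CRR parameters: u = e^(σ√Δt) = e^(0.35·√0.25) = 1.1912, d = 1/u = 0.8395
Per-period rate: rΔt = 0.1·0.25 = 0.025, so R = e^0.025 = 1.0253
Risk-neutral probability p = (e^0.025 − 0.8395)/(1.1912 − 0.8395) = 0.1859/0.3518 = 0.5283
Terminal stock prices: S_uu = 177.4, S_ud = 125, S_dd = 88.09
Terminal payoffs (K − S): max(-27.38, 0) = 0, max(25, 0) = 25, max(61.91, 0) = 61.91
Node u (S = 148.9): V_u = e^(−0.025)·[0.5283·0.0000 + 0.4717·25.0000] = 11.5008
Node d (S = 104.9): V_d = e^(−0.025)·[0.5283·25.0000 + 0.4717·61.9140] = 41.3644
Node 0 (S = 125): V_0 = e^(−0.025)·[0.5283·11.5008 + 0.4717·41.3644] = 24.9550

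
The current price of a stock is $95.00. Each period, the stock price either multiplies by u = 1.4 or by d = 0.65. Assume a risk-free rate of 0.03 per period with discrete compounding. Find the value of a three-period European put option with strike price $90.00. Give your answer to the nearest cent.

$18.47

Risk-neutral probability p = (1 + 0.03 − 0.65)/(1.4 − 0.65) = 0.3800/0.7500 = 0.5067
Terminal stock prices: S_uuu = 260.7, S_uud = 121, S_udd = 56.19, S_ddd = 26.09
Terminal payoffs (K − S): max(-170.7, 0) = 0, max(-31.03, 0) = 0, max(33.81, 0) = 33.81, max(63.91, 0) = 63.91
Node uu (S = 186.2): V_uu = 1/1.03·[0.5067·0.0000 + 0.4933·0.0000] = 0.0000
Node ud (S = 86.45): V_ud = 1/1.03·[0.5067·0.0000 + 0.4933·33.8075] = 16.1926
Node dd (S = 40.14): V_dd = 1/1.03·[0.5067·33.8075 + 0.4933·63.9106] = 47.2411
Node u (S = 133): V_u = 1/1.03·[0.5067·0.0000 + 0.4933·16.1926] = 7.7557
Node d (S = 61.75): V_d = 1/1.03·[0.5067·16.1926 + 0.4933·47.2411] = 30.5921
Node 0 (S = 95): V_0 = 1/1.03·[0.5067·7.7557 + 0.4933·30.5921] = 18.4676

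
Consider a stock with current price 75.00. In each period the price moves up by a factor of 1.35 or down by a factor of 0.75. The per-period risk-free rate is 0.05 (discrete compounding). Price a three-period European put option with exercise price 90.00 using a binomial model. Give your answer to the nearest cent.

17.01

Risk-neutral probability p = (1 + 0.05 − 0.75)/(1.35 − 0.75) = 0.3000/0.6000 = 0.5000
Terminal stock prices: S_uuu = 184.5, S_uud = 102.5, S_udd = 56.95, S_ddd = 31.64
Terminal payoffs (K − S): max(-94.53, 0) = 0, max(-12.52, 0) = 0, max(33.05, 0) = 33.05, max(58.36, 0) = 58.36
Node uu (S = 136.7): V_uu = 1/1.05·[0.5000·0.0000 + 0.5000·0.0000] = 0.0000
Node ud (S = 75.94): V_ud = 1/1.05·[0.5000·0.0000 + 0.5000·33.0469] = 15.7366
Node dd (S = 42.19): V_dd = 1/1.05·[0.5000·33.0469 + 0.5000·58.3594] = 43.5268
Node u (S = 101.2): V_u = 1/1.05·[0.5000·0.0000 + 0.5000·15.7366] = 7.4936
Node d (S = 56.25): V_d = 1/1.05·[0.5000·15.7366 + 0.5000·43.5268] = 28.2207
Node 0 (S = 75): V_0 = 1/1.05·[0.5000·7.4936 + 0.5000·28.2207] = 17.0068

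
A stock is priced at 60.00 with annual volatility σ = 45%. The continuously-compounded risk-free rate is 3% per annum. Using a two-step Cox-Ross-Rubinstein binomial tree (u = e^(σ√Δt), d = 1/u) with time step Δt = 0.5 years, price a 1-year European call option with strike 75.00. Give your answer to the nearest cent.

CRR parameters: u = e^(σ√Δt) = e^(0.45·√0.5) = 1.3746, d = 1/u = 0.7275
Per-period rate: rΔt = 0.03·0.5 = 0.015, so R = e^0.015 = 1.0151
Risk-neutral probability p = (e^0.015 − 0.7275)/(1.3746 − 0.7275) = 0.2877/0.6472 = 0.4445
Terminal stock prices: S_uu = 113.4, S_ud = 60, S_dd = 31.75
Terminal payoffs (S − K): max(38.38, 0) = 38.38, max(-15, 0) = 0, max(-43.25, 0) = 0
Node u (S = 82.48): V_u = e^(−0.015)·[0.4445·38.3795 + 0.5555·0.0000] = 16.8044
Node d (S = 43.65): V_d = e^(−0.015)·[0.4445·0.0000 + 0.5555·0.0000] = 0.0000
Node 0 (S = 60): V_0 = e^(−0.015)·[0.4445·16.8044 + 0.5555·0.0000] = 7.3578

7.36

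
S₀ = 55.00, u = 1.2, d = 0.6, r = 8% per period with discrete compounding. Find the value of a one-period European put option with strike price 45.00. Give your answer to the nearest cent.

2.22

Risk-neutral probability p = (1 + 0.08 − 0.6)/(1.2 − 0.6) = 0.4800/0.6000 = 0.8000
Terminal stock prices: S_u = 66, S_d = 33
Terminal payoffs (K − S): max(-21, 0) = 0, max(12, 0) = 12
Node 0 (S = 55): V_0 = 1/1.08·[0.8000·0.0000 + 0.2000·12.0000] = 2.2222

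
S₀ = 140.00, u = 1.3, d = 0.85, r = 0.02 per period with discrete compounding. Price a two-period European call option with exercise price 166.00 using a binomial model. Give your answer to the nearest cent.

9.68

Risk-neutral probability p = (1 + 0.02 − 0.85)/(1.3 − 0.85) = 0.1700/0.4500 = 0.3778
Terminal stock prices: S_uu = 236.6, S_ud = 154.7, S_dd = 101.1
Terminal payoffs (S − K): max(70.6, 0) = 70.6, max(-11.3, 0) = 0, max(-64.85, 0) = 0
Node u (S = 182): V_u = 1/1.02·[0.3778·70.6000 + 0.6222·0.0000] = 26.1481
Node d (S = 119): V_d = 1/1.02·[0.3778·0.0000 + 0.6222·0.0000] = 0.0000
Node 0 (S = 140): V_0 = 1/1.02·[0.3778·26.1481 + 0.6222·0.0000] = 9.6845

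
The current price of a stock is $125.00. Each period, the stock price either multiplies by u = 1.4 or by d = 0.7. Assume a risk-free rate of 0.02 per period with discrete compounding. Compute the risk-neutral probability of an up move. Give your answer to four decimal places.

p = 0.4571

Risk-neutral probability p = (1 + 0.02 − 0.7)/(1.4 − 0.7) = 0.3200/0.7000 = 0.4571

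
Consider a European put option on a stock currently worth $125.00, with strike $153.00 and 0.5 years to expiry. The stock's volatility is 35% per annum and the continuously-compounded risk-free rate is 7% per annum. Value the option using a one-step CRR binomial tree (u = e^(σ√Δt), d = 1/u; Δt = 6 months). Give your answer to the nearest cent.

CRR parameters: u = e^(σ√Δt) = e^(0.35·√0.5) = 1.2808, d = 1/u = 0.7808
Per-period rate: rΔt = 0.07·0.5 = 0.035, so R = e^0.035 = 1.0356
Risk-neutral probability p = (e^0.035 − 0.7808)/(1.2808 − 0.7808) = 0.2549/0.5000 = 0.5097
Terminal stock prices: S_u = 160.1, S_d = 97.6
Terminal payoffs (K − S): max(-7.1, 0) = 0, max(55.4, 0) = 55.4
Node 0 (S = 125): V_0 = e^(−0.035)·[0.5097·0.0000 + 0.4903·55.4050] = 26.2321

$26.23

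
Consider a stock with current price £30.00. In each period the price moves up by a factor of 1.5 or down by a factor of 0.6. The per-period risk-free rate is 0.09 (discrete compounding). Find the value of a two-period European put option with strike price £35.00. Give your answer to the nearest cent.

Risk-neutral probability p = (1 + 0.09 − 0.6)/(1.5 − 0.6) = 0.4900/0.9000 = 0.5444
Terminal stock prices: S_uu = 67.5, S_ud = 27, S_dd = 10.8
Terminal payoffs (K − S): max(-32.5, 0) = 0, max(8, 0) = 8, max(24.2, 0) = 24.2
Node u (S = 45): V_u = 1/1.09·[0.5444·0.0000 + 0.4556·8.0000] = 3.3435
Node d (S = 18): V_d = 1/1.09·[0.5444·8.0000 + 0.4556·24.2000] = 14.1101
Node 0 (S = 30): V_0 = 1/1.09·[0.5444·3.3435 + 0.4556·14.1101] = 7.5672

£7.57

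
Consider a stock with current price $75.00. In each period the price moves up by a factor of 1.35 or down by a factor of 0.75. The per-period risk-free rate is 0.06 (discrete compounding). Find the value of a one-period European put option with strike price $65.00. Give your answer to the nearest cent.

$3.99

Risk-neutral probability p = (1 + 0.06 − 0.75)/(1.35 − 0.75) = 0.3100/0.6000 = 0.5167
Terminal stock prices: S_u = 101.2, S_d = 56.25
Terminal payoffs (K − S): max(-36.25, 0) = 0, max(8.75, 0) = 8.75
Node 0 (S = 75): V_0 = 1/1.06·[0.5167·0.0000 + 0.4833·8.7500] = 3.9898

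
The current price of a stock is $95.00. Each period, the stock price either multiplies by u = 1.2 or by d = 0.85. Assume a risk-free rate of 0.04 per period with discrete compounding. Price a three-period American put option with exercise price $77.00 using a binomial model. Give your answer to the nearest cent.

$1.62

Risk-neutral probability p = (1 + 0.04 − 0.85)/(1.2 − 0.85) = 0.1900/0.3500 = 0.5429
Terminal stock prices: S_uuu = 164.2, S_uud = 116.3, S_udd = 82.36, S_ddd = 58.34
Terminal payoffs (K − S): max(-87.16, 0) = 0, max(-39.28, 0) = 0, max(-5.365, 0) = 0, max(18.66, 0) = 18.66
Node uu (S = 136.8): continuation = 1/1.04·[0.5429·0.0000 + 0.4571·0.0000] = 0.0000; exercise value = 0.0000 ≤ continuation, so V_uu = 0.0000
Node ud (S = 96.9): continuation = 1/1.04·[0.5429·0.0000 + 0.4571·0.0000] = 0.0000; exercise value = 0.0000 ≤ continuation, so V_ud = 0.0000
Node dd (S = 68.64): continuation = 1/1.04·[0.5429·0.0000 + 0.4571·18.6581] = 8.2014; exercise value = 8.3625 > continuation, so V_dd = 8.3625 (exercise)
Node u (S = 114): continuation = 1/1.04·[0.5429·0.0000 + 0.4571·0.0000] = 0.0000; exercise value = 0.0000 ≤ continuation, so V_u = 0.0000
Node d (S = 80.75): continuation = 1/1.04·[0.5429·0.0000 + 0.4571·8.3625] = 3.6758; exercise value = 0.0000 ≤ continuation, so V_d = 3.6758
Node 0 (S = 95): continuation = 1/1.04·[0.5429·0.0000 + 0.4571·3.6758] = 1.6157; exercise value = 0.0000 ≤ continuation, so V_0 = 1.6157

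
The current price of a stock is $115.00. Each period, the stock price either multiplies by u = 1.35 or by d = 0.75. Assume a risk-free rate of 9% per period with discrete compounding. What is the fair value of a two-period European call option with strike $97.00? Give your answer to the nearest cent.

$38.46

Risk-neutral probability p = (1 + 0.09 − 0.75)/(1.35 − 0.75) = 0.3400/0.6000 = 0.5667
Terminal stock prices: S_uu = 209.6, S_ud = 116.4, S_dd = 64.69
Terminal payoffs (S − K): max(112.6, 0) = 112.6, max(19.44, 0) = 19.44, max(-32.31, 0) = 0
Node u (S = 155.2): V_u = 1/1.09·[0.5667·112.5875 + 0.4333·19.4375] = 66.2592
Node d (S = 86.25): V_d = 1/1.09·[0.5667·19.4375 + 0.4333·0.0000] = 10.1051
Node 0 (S = 115): V_0 = 1/1.09·[0.5667·66.2592 + 0.4333·10.1051] = 38.4640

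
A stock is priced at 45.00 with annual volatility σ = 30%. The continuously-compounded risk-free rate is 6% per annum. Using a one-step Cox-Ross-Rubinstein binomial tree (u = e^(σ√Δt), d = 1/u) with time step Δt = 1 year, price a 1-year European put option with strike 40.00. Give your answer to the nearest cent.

2.97

CRR parameters: u = e^(σ√Δt) = e^(0.3·√1) = 1.3499, d = 1/u = 0.7408
Per-period rate: rΔt = 0.06·1 = 0.06, so R = e^0.06 = 1.0618
Risk-neutral probability p = (e^0.06 − 0.7408)/(1.3499 − 0.7408) = 0.3210/0.6090 = 0.5271
Terminal stock prices: S_u = 60.74, S_d = 33.34
Terminal payoffs (K − S): max(-20.74, 0) = 0, max(6.663, 0) = 6.663
Node 0 (S = 45): V_0 = e^(−0.06)·[0.5271·0.0000 + 0.4729·6.6632] = 2.9676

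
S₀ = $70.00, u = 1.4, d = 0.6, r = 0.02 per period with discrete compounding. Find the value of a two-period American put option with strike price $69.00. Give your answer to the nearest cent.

$15.02

Risk-neutral probability p = (1 + 0.02 − 0.6)/(1.4 − 0.6) = 0.4200/0.8000 = 0.5250
Terminal stock prices: S_uu = 137.2, S_ud = 58.8, S_dd = 25.2
Terminal payoffs (K − S): max(-68.2, 0) = 0, max(10.2, 0) = 10.2, max(43.8, 0) = 43.8
Node u (S = 98): continuation = 1/1.02·[0.5250·0.0000 + 0.4750·10.2000] = 4.7500; exercise value = 0.0000 ≤ continuation, so V_u = 4.7500
Node d (S = 42): continuation = 1/1.02·[0.5250·10.2000 + 0.4750·43.8000] = 25.6471; exercise value = 27.0000 > continuation, so V_d = 27.0000 (exercise)
Node 0 (S = 70): continuation = 1/1.02·[0.5250·4.7500 + 0.4750·27.0000] = 15.0184; exercise value = 0.0000 ≤ continuation, so V_0 = 15.0184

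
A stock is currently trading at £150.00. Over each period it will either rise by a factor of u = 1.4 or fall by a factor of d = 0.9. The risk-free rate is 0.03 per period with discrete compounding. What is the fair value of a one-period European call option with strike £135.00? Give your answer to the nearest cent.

£18.93

Risk-neutral probability p = (1 + 0.03 − 0.9)/(1.4 − 0.9) = 0.1300/0.5000 = 0.2600
Terminal stock prices: S_u = 210, S_d = 135
Terminal payoffs (S − K): max(75, 0) = 75, max(0, 0) = 0
Node 0 (S = 150): V_0 = 1/1.03·[0.2600·75.0000 + 0.7400·0.0000] = 18.9320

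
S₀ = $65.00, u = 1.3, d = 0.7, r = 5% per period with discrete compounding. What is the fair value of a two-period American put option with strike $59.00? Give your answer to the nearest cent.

$5.36

Risk-neutral probability p = (1 + 0.05 − 0.7)/(1.3 − 0.7) = 0.3500/0.6000 = 0.5833
Terminal stock prices: S_uu = 109.9, S_ud = 59.15, S_dd = 31.85
Terminal payoffs (K − S): max(-50.85, 0) = 0, max(-0.15, 0) = 0, max(27.15, 0) = 27.15
Node u (S = 84.5): continuation = 1/1.05·[0.5833·0.0000 + 0.4167·0.0000] = 0.0000; exercise value = 0.0000 ≤ continuation, so V_u = 0.0000
Node d (S = 45.5): continuation = 1/1.05·[0.5833·0.0000 + 0.4167·27.1500] = 10.7738; exercise value = 13.5000 > continuation, so V_d = 13.5000 (exercise)
Node 0 (S = 65): continuation = 1/1.05·[0.5833·0.0000 + 0.4167·13.5000] = 5.3571; exercise value = 0.0000 ≤ continuation, so V_0 = 5.3571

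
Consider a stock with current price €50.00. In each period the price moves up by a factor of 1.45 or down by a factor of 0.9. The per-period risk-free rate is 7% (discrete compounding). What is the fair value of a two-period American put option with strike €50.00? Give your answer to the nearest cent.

€3.96

Risk-neutral probability p = (1 + 0.07 − 0.9)/(1.45 − 0.9) = 0.1700/0.5500 = 0.3091
Terminal stock prices: S_uu = 105.1, S_ud = 65.25, S_dd = 40.5
Terminal payoffs (K − S): max(-55.12, 0) = 0, max(-15.25, 0) = 0, max(9.5, 0) = 9.5
Node u (S = 72.5): continuation = 1/1.07·[0.3091·0.0000 + 0.6909·0.0000] = 0.0000; exercise value = 0.0000 ≤ continuation, so V_u = 0.0000
Node d (S = 45): continuation = 1/1.07·[0.3091·0.0000 + 0.6909·9.5000] = 6.1342; exercise value = 5.0000 ≤ continuation, so V_d = 6.1342
Node 0 (S = 50): continuation = 1/1.07·[0.3091·0.0000 + 0.6909·6.1342] = 3.9609; exercise value = 0.0000 ≤ continuation, so V_0 = 3.9609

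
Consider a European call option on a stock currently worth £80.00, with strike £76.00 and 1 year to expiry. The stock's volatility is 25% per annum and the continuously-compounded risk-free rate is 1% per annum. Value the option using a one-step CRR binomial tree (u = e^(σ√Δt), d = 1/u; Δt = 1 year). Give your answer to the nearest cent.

£12.11

CRR parameters: u = e^(σ√Δt) = e^(0.25·√1) = 1.2840, d = 1/u = 0.7788
Per-period rate: rΔt = 0.01·1 = 0.01, so R = e^0.01 = 1.0101
Risk-neutral probability p = (e^0.01 − 0.7788)/(1.2840 − 0.7788) = 0.2312/0.5052 = 0.4577
Terminal stock prices: S_u = 102.7, S_d = 62.3
Terminal payoffs (S − K): max(26.72, 0) = 26.72, max(-13.7, 0) = 0
Node 0 (S = 80): V_0 = e^(−0.01)·[0.4577·26.7220 + 0.5423·0.0000] = 12.1094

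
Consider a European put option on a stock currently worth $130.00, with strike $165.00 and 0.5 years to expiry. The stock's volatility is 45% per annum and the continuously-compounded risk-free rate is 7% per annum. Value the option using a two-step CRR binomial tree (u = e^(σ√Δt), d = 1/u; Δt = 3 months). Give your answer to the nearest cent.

CRR parameters: u = e^(σ√Δt) = e^(0.45·√0.25) = 1.2523, d = 1/u = 0.7985
Per-period rate: rΔt = 0.07·0.25 = 0.0175, so R = e^0.0175 = 1.0177
Risk-neutral probability p = (e^0.0175 − 0.7985)/(1.2523 − 0.7985) = 0.2191/0.4538 = 0.4829
Terminal stock prices: S_uu = 203.9, S_ud = 130, S_dd = 82.89
Terminal payoffs (K − S): max(-38.88, 0) = 0, max(35, 0) = 35, max(82.11, 0) = 82.11
Node u (S = 162.8): V_u = e^(−0.0175)·[0.4829·0.0000 + 0.5171·35.0000] = 17.7849
Node d (S = 103.8): V_d = e^(−0.0175)·[0.4829·35.0000 + 0.5171·82.1083] = 58.3305
Node 0 (S = 130): V_0 = e^(−0.0175)·[0.4829·17.7849 + 0.5171·58.3305] = 38.0793

$38.08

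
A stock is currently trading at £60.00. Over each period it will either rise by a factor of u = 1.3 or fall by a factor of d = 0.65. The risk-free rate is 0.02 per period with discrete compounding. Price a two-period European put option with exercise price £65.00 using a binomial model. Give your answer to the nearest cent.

£13.81

Risk-neutral probability p = (1 + 0.02 − 0.65)/(1.3 − 0.65) = 0.3700/0.6500 = 0.5692
Terminal stock prices: S_uu = 101.4, S_ud = 50.7, S_dd = 25.35
Terminal payoffs (K − S): max(-36.4, 0) = 0, max(14.3, 0) = 14.3, max(39.65, 0) = 39.65
Node u (S = 78): V_u = 1/1.02·[0.5692·0.0000 + 0.4308·14.3000] = 6.0392
Node d (S = 39): V_d = 1/1.02·[0.5692·14.3000 + 0.4308·39.6500] = 24.7255
Node 0 (S = 60): V_0 = 1/1.02·[0.5692·6.0392 + 0.4308·24.7255] = 13.8124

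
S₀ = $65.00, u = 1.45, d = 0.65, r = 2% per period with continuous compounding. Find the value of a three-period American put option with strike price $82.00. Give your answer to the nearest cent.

Risk-neutral probability p = (e^0.02 − 0.65)/(1.45 − 0.65) = 0.3702/0.8000 = 0.4628
Terminal stock prices: S_uuu = 198.2, S_uud = 88.83, S_udd = 39.82, S_ddd = 17.85
Terminal payoffs (K − S): max(-116.2, 0) = 0, max(-6.831, 0) = 0, max(42.18, 0) = 42.18, max(64.15, 0) = 64.15
Node uu (S = 136.7): continuation = e^(−0.02)·[0.4628·0.0000 + 0.5372·0.0000] = 0.0000; exercise value = 0.0000 ≤ continuation, so V_uu = 0.0000
Node ud (S = 61.26): continuation = e^(−0.02)·[0.4628·0.0000 + 0.5372·42.1794] = 22.2121; exercise value = 20.7375 ≤ continuation, so V_ud = 22.2121
Node dd (S = 27.46): continuation = e^(−0.02)·[0.4628·42.1794 + 0.5372·64.1494] = 52.9138; exercise value = 54.5375 > continuation, so V_dd = 54.5375 (exercise)
Node u (S = 94.25): continuation = e^(−0.02)·[0.4628·0.0000 + 0.5372·22.2121] = 11.6971; exercise value = 0.0000 ≤ continuation, so V_u = 11.6971
Node d (S = 42.25): continuation = e^(−0.02)·[0.4628·22.2121 + 0.5372·54.5375] = 38.7951; exercise value = 39.7500 > continuation, so V_d = 39.7500 (exercise)
Node 0 (S = 65): continuation = e^(−0.02)·[0.4628·11.6971 + 0.5372·39.7500] = 26.2384; exercise value = 17.0000 ≤ continuation, so V_0 = 26.2384

$26.24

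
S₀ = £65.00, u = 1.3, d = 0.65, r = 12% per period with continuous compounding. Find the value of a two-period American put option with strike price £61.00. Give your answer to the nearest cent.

£5.35

Risk-neutral probability p = (e^0.12 − 0.65)/(1.3 − 0.65) = 0.4775/0.6500 = 0.7346
Terminal stock prices: S_uu = 109.9, S_ud = 54.93, S_dd = 27.46
Terminal payoffs (K − S): max(-48.85, 0) = 0, max(6.075, 0) = 6.075, max(33.54, 0) = 33.54
Node u (S = 84.5): continuation = e^(−0.12)·[0.7346·0.0000 + 0.2654·6.0750] = 1.4299; exercise value = 0.0000 ≤ continuation, so V_u = 1.4299
Node d (S = 42.25): continuation = e^(−0.12)·[0.7346·6.0750 + 0.2654·33.5375] = 11.8521; exercise value = 18.7500 > continuation, so V_d = 18.7500 (exercise)
Node 0 (S = 65): continuation = e^(−0.12)·[0.7346·1.4299 + 0.2654·18.7500] = 5.3450; exercise value = 0.0000 ≤ continuation, so V_0 = 5.3450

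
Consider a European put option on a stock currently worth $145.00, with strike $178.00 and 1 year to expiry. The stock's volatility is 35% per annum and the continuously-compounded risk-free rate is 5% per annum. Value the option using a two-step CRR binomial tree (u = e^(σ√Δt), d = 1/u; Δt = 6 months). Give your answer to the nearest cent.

CRR parameters: u = e^(σ√Δt) = e^(0.35·√0.5) = 1.2808, d = 1/u = 0.7808
Per-period rate: rΔt = 0.05·0.5 = 0.025, so R = e^0.025 = 1.0253
Risk-neutral probability p = (e^0.025 − 0.7808)/(1.2808 − 0.7808) = 0.2446/0.5000 = 0.4891
Terminal stock prices: S_uu = 237.9, S_ud = 145, S_dd = 88.39
Terminal payoffs (K − S): max(-59.87, 0) = 0, max(33, 0) = 33, max(89.61, 0) = 89.61
Node u (S = 185.7): V_u = e^(−0.025)·[0.4891·0.0000 + 0.5109·33.0000] = 16.4445
Node d (S = 113.2): V_d = e^(−0.025)·[0.4891·33.0000 + 0.5109·89.6100] = 60.3950
Node 0 (S = 145): V_0 = e^(−0.025)·[0.4891·16.4445 + 0.5109·60.3950] = 37.9397

$37.94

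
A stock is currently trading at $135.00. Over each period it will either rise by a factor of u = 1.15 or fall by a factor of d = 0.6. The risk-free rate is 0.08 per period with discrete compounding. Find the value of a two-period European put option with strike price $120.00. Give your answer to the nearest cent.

Risk-neutral probability p = (1 + 0.08 − 0.6)/(1.15 − 0.6) = 0.4800/0.5500 = 0.8727
Terminal stock prices: S_uu = 178.5, S_ud = 93.15, S_dd = 48.6
Terminal payoffs (K − S): max(-58.54, 0) = 0, max(26.85, 0) = 26.85, max(71.4, 0) = 71.4
Node u (S = 155.2): V_u = 1/1.08·[0.8727·0.0000 + 0.1273·26.8500] = 3.1641
Node d (S = 81): V_d = 1/1.08·[0.8727·26.8500 + 0.1273·71.4000] = 30.1111
Node 0 (S = 135): V_0 = 1/1.08·[0.8727·3.1641 + 0.1273·30.1111] = 6.1053

$6.11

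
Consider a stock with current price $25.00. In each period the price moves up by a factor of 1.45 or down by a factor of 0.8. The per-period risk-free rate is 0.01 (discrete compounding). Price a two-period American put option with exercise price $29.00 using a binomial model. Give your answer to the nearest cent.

$6.03

Risk-neutral probability p = (1 + 0.01 − 0.8)/(1.45 − 0.8) = 0.2100/0.6500 = 0.3231
Terminal stock prices: S_uu = 52.56, S_ud = 29, S_dd = 16
Terminal payoffs (K − S): max(-23.56, 0) = 0, max(0, 0) = 0, max(13, 0) = 13
Node u (S = 36.25): continuation = 1/1.01·[0.3231·0.0000 + 0.6769·0.0000] = 0.0000; exercise value = 0.0000 ≤ continuation, so V_u = 0.0000
Node d (S = 20): continuation = 1/1.01·[0.3231·0.0000 + 0.6769·13.0000] = 8.7129; exercise value = 9.0000 > continuation, so V_d = 9.0000 (exercise)
Node 0 (S = 25): continuation = 1/1.01·[0.3231·0.0000 + 0.6769·9.0000] = 6.0320; exercise value = 4.0000 ≤ continuation, so V_0 = 6.0320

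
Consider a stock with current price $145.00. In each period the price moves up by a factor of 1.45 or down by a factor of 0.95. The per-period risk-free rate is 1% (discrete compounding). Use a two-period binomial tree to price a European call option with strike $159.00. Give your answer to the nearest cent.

$10.49

Risk-neutral probability p = (1 + 0.01 − 0.95)/(1.45 − 0.95) = 0.0600/0.5000 = 0.1200
Terminal stock prices: S_uu = 304.9, S_ud = 199.7, S_dd = 130.9
Terminal payoffs (S − K): max(145.9, 0) = 145.9, max(40.74, 0) = 40.74, max(-28.14, 0) = 0
Node u (S = 210.2): V_u = 1/1.01·[0.1200·145.8625 + 0.8800·40.7375] = 52.8243
Node d (S = 137.8): V_d = 1/1.01·[0.1200·40.7375 + 0.8800·0.0000] = 4.8401
Node 0 (S = 145): V_0 = 1/1.01·[0.1200·52.8243 + 0.8800·4.8401] = 10.4933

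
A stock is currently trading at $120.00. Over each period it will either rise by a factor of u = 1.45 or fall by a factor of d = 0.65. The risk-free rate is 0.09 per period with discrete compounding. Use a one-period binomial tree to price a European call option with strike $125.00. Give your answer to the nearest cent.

$24.72

Risk-neutral probability p = (1 + 0.09 − 0.65)/(1.45 − 0.65) = 0.4400/0.8000 = 0.5500
Terminal stock prices: S_u = 174, S_d = 78
Terminal payoffs (S − K): max(49, 0) = 49, max(-47, 0) = 0
Node 0 (S = 120): V_0 = 1/1.09·[0.5500·49.0000 + 0.4500·0.0000] = 24.7248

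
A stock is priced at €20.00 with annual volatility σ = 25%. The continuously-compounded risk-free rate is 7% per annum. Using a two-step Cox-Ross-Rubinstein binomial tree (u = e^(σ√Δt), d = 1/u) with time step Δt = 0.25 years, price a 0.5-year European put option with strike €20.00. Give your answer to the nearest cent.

€0.91

CRR parameters: u = e^(σ√Δt) = e^(0.25·√0.25) = 1.1331, d = 1/u = 0.8825
Per-period rate: rΔt = 0.07·0.25 = 0.0175, so R = e^0.0175 = 1.0177
Risk-neutral probability p = (e^0.0175 − 0.8825)/(1.1331 − 0.8825) = 0.1352/0.2507 = 0.5392
Terminal stock prices: S_uu = 25.68, S_ud = 20, S_dd = 15.58
Terminal payoffs (K − S): max(-5.681, 0) = 0, max(0, 0) = 0, max(4.424, 0) = 4.424
Node u (S = 22.66): V_u = e^(−0.0175)·[0.5392·0.0000 + 0.4608·0.0000] = 0.0000
Node d (S = 17.65): V_d = e^(−0.0175)·[0.5392·0.0000 + 0.4608·4.4240] = 2.0031
Node 0 (S = 20): V_0 = e^(−0.0175)·[0.5392·0.0000 + 0.4608·2.0031] = 0.9070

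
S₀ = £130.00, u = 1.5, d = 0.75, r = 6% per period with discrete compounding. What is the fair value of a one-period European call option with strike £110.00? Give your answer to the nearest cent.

Risk-neutral probability p = (1 + 0.06 − 0.75)/(1.5 − 0.75) = 0.3100/0.7500 = 0.4133
Terminal stock prices: S_u = 195, S_d = 97.5
Terminal payoffs (S − K): max(85, 0) = 85, max(-12.5, 0) = 0
Node 0 (S = 130): V_0 = 1/1.06·[0.4133·85.0000 + 0.5867·0.0000] = 33.1447

£33.14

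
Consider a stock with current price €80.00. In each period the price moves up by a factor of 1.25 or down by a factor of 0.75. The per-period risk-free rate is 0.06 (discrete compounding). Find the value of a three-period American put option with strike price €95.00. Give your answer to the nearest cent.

Risk-neutral probability p = (1 + 0.06 − 0.75)/(1.25 − 0.75) = 0.3100/0.5000 = 0.6200
Terminal stock prices: S_uuu = 156.2, S_uud = 93.75, S_udd = 56.25, S_ddd = 33.75
Terminal payoffs (K − S): max(-61.25, 0) = 0, max(1.25, 0) = 1.25, max(38.75, 0) = 38.75, max(61.25, 0) = 61.25
Node uu (S = 125): continuation = 1/1.06·[0.6200·0.0000 + 0.3800·1.2500] = 0.4481; exercise value = 0.0000 ≤ continuation, so V_uu = 0.4481
Node ud (S = 75): continuation = 1/1.06·[0.6200·1.2500 + 0.3800·38.7500] = 14.6226; exercise value = 20.0000 > continuation, so V_ud = 20.0000 (exercise)
Node dd (S = 45): continuation = 1/1.06·[0.6200·38.7500 + 0.3800·61.2500] = 44.6226; exercise value = 50.0000 > continuation, so V_dd = 50.0000 (exercise)
Node u (S = 100): continuation = 1/1.06·[0.6200·0.4481 + 0.3800·20.0000] = 7.4319; exercise value = 0.0000 ≤ continuation, so V_u = 7.4319
Node d (S = 60): continuation = 1/1.06·[0.6200·20.0000 + 0.3800·50.0000] = 29.6226; exercise value = 35.0000 > continuation, so V_d = 35.0000 (exercise)
Node 0 (S = 80): continuation = 1/1.06·[0.6200·7.4319 + 0.3800·35.0000] = 16.8941; exercise value = 15.0000 ≤ continuation, so V_0 = 16.8941

€16.89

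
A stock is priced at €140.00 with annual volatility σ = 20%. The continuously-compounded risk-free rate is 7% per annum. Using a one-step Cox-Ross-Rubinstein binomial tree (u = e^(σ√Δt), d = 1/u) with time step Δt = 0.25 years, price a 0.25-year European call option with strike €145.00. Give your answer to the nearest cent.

CRR parameters: u = e^(σ√Δt) = e^(0.2·√0.25) = 1.1052, d = 1/u = 0.9048
Per-period rate: rΔt = 0.07·0.25 = 0.0175, so R = e^0.0175 = 1.0177
Risk-neutral probability p = (e^0.0175 − 0.9048)/(1.1052 − 0.9048) = 0.1128/0.2003 = 0.5631
Terminal stock prices: S_u = 154.7, S_d = 126.7
Terminal payoffs (S − K): max(9.724, 0) = 9.724, max(-18.32, 0) = 0
Node 0 (S = 140): V_0 = e^(−0.0175)·[0.5631·9.7239 + 0.4369·0.0000] = 5.3810

€5.38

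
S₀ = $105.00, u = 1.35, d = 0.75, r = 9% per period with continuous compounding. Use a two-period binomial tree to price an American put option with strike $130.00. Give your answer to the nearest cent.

Risk-neutral probability p = (e^0.09 − 0.75)/(1.35 − 0.75) = 0.3442/0.6000 = 0.5736
Terminal stock prices: S_uu = 191.4, S_ud = 106.3, S_dd = 59.06
Terminal payoffs (K − S): max(-61.36, 0) = 0, max(23.69, 0) = 23.69, max(70.94, 0) = 70.94
Node u (S = 141.8): continuation = e^(−0.09)·[0.5736·0.0000 + 0.4264·23.6875] = 9.2305; exercise value = 0.0000 ≤ continuation, so V_u = 9.2305
Node d (S = 78.75): continuation = e^(−0.09)·[0.5736·23.6875 + 0.4264·70.9375] = 40.0611; exercise value = 51.2500 > continuation, so V_d = 51.2500 (exercise)
Node 0 (S = 105): continuation = e^(−0.09)·[0.5736·9.2305 + 0.4264·51.2500] = 24.8101; exercise value = 25.0000 > continuation, so V_0 = 25.0000 (exercise)

$25.00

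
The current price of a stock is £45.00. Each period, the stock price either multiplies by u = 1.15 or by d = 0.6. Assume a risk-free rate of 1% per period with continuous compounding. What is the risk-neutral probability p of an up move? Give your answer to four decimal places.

p = 0.7455

Risk-neutral probability p = (e^0.01 − 0.6)/(1.15 − 0.6) = 0.4101/0.5500 = 0.7455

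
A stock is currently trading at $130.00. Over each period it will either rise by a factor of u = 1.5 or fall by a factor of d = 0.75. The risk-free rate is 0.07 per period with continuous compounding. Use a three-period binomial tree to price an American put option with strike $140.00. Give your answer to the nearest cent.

$26.02

Risk-neutral probability p = (e^0.07 − 0.75)/(1.5 − 0.75) = 0.3225/0.7500 = 0.4300
Terminal stock prices: S_uuu = 438.8, S_uud = 219.4, S_udd = 109.7, S_ddd = 54.84
Terminal payoffs (K − S): max(-298.8, 0) = 0, max(-79.38, 0) = 0, max(30.31, 0) = 30.31, max(85.16, 0) = 85.16
Node uu (S = 292.5): continuation = e^(−0.07)·[0.4300·0.0000 + 0.5700·0.0000] = 0.0000; exercise value = 0.0000 ≤ continuation, so V_uu = 0.0000
Node ud (S = 146.2): continuation = e^(−0.07)·[0.4300·0.0000 + 0.5700·30.3125] = 16.1097; exercise value = 0.0000 ≤ continuation, so V_ud = 16.1097
Node dd (S = 73.12): continuation = e^(−0.07)·[0.4300·30.3125 + 0.5700·85.1562] = 57.4101; exercise value = 66.8750 > continuation, so V_dd = 66.8750 (exercise)
Node u (S = 195): continuation = e^(−0.07)·[0.4300·0.0000 + 0.5700·16.1097] = 8.5616; exercise value = 0.0000 ≤ continuation, so V_u = 8.5616
Node d (S = 97.5): continuation = e^(−0.07)·[0.4300·16.1097 + 0.5700·66.8750] = 42.0000; exercise value = 42.5000 > continuation, so V_d = 42.5000 (exercise)
Node 0 (S = 130): continuation = e^(−0.07)·[0.4300·8.5616 + 0.5700·42.5000] = 26.0195; exercise value = 10.0000 ≤ continuation, so V_0 = 26.0195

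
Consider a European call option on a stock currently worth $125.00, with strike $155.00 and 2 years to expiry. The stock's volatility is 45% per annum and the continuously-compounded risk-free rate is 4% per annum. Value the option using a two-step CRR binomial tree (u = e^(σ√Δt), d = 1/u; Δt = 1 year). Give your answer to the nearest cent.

CRR parameters: u = e^(σ√Δt) = e^(0.45·√1) = 1.5683, d = 1/u = 0.6376
Per-period rate: rΔt = 0.04·1 = 0.04, so R = e^0.04 = 1.0408
Risk-neutral probability p = (e^0.04 − 0.6376)/(1.5683 − 0.6376) = 0.4032/0.9307 = 0.4332
Terminal stock prices: S_uu = 307.5, S_ud = 125, S_dd = 50.82
Terminal payoffs (S − K): max(152.5, 0) = 152.5, max(-30, 0) = 0, max(-104.2, 0) = 0
Node u (S = 196): V_u = e^(−0.04)·[0.4332·152.4504 + 0.5668·0.0000] = 63.4536
Node d (S = 79.7): V_d = e^(−0.04)·[0.4332·0.0000 + 0.5668·0.0000] = 0.0000
Node 0 (S = 125): V_0 = e^(−0.04)·[0.4332·63.4536 + 0.5668·0.0000] = 26.4110

$26.41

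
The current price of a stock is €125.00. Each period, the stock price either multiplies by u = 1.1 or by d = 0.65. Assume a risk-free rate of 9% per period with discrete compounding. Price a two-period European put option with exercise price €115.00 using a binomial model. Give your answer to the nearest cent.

€0.96

Risk-neutral probability p = (1 + 0.09 − 0.65)/(1.1 − 0.65) = 0.4400/0.4500 = 0.9778
Terminal stock prices: S_uu = 151.3, S_ud = 89.38, S_dd = 52.81
Terminal payoffs (K − S): max(-36.25, 0) = 0, max(25.62, 0) = 25.62, max(62.19, 0) = 62.19
Node u (S = 137.5): V_u = 1/1.09·[0.9778·0.0000 + 0.0222·25.6250] = 0.5224
Node d (S = 81.25): V_d = 1/1.09·[0.9778·25.6250 + 0.0222·62.1875] = 24.2546
Node 0 (S = 125): V_0 = 1/1.09·[0.9778·0.5224 + 0.0222·24.2546] = 0.9631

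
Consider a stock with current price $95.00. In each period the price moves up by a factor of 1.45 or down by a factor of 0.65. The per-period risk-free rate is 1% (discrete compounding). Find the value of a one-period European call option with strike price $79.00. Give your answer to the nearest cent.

$26.18

Risk-neutral probability p = (1 + 0.01 − 0.65)/(1.45 − 0.65) = 0.3600/0.8000 = 0.4500
Terminal stock prices: S_u = 137.8, S_d = 61.75
Terminal payoffs (S − K): max(58.75, 0) = 58.75, max(-17.25, 0) = 0
Node 0 (S = 95): V_0 = 1/1.01·[0.4500·58.7500 + 0.5500·0.0000] = 26.1757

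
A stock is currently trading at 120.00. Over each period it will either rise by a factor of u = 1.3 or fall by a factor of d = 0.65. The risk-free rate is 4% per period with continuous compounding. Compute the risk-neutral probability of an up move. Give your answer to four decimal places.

Risk-neutral probability p = (e^0.04 − 0.65)/(1.3 − 0.65) = 0.3908/0.6500 = 0.6012

p = 0.6012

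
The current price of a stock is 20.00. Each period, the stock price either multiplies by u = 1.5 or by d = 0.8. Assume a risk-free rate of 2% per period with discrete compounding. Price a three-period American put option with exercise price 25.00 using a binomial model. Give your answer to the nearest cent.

Risk-neutral probability p = (1 + 0.02 − 0.8)/(1.5 − 0.8) = 0.2200/0.7000 = 0.3143
Terminal stock prices: S_uuu = 67.5, S_uud = 36, S_udd = 19.2, S_ddd = 10.24
Terminal payoffs (K − S): max(-42.5, 0) = 0, max(-11, 0) = 0, max(5.8, 0) = 5.8, max(14.76, 0) = 14.76
Node uu (S = 45): continuation = 1/1.02·[0.3143·0.0000 + 0.6857·0.0000] = 0.0000; exercise value = 0.0000 ≤ continuation, so V_uu = 0.0000
Node ud (S = 24): continuation = 1/1.02·[0.3143·0.0000 + 0.6857·5.8000] = 3.8992; exercise value = 1.0000 ≤ continuation, so V_ud = 3.8992
Node dd (S = 12.8): continuation = 1/1.02·[0.3143·5.8000 + 0.6857·14.7600] = 11.7098; exercise value = 12.2000 > continuation, so V_dd = 12.2000 (exercise)
Node u (S = 30): continuation = 1/1.02·[0.3143·0.0000 + 0.6857·3.8992] = 2.6213; exercise value = 0.0000 ≤ continuation, so V_u = 2.6213
Node d (S = 16): continuation = 1/1.02·[0.3143·3.8992 + 0.6857·12.2000] = 9.4031; exercise value = 9.0000 ≤ continuation, so V_d = 9.4031
Node 0 (S = 20): continuation = 1/1.02·[0.3143·2.6213 + 0.6857·9.4031] = 7.1291; exercise value = 5.0000 ≤ continuation, so V_0 = 7.1291

7.13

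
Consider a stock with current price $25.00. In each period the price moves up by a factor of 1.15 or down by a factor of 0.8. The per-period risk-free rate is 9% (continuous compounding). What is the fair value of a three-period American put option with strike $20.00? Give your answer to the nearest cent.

$0.14

Risk-neutral probability p = (e^0.09 − 0.8)/(1.15 − 0.8) = 0.2942/0.3500 = 0.8405
Terminal stock prices: S_uuu = 38.02, S_uud = 26.45, S_udd = 18.4, S_ddd = 12.8
Terminal payoffs (K − S): max(-18.02, 0) = 0, max(-6.45, 0) = 0, max(1.6, 0) = 1.6, max(7.2, 0) = 7.2
Node uu (S = 33.06): continuation = e^(−0.09)·[0.8405·0.0000 + 0.1595·0.0000] = 0.0000; exercise value = 0.0000 ≤ continuation, so V_uu = 0.0000
Node ud (S = 23): continuation = e^(−0.09)·[0.8405·0.0000 + 0.1595·1.6000] = 0.2332; exercise value = 0.0000 ≤ continuation, so V_ud = 0.2332
Node dd (S = 16): continuation = e^(−0.09)·[0.8405·1.6000 + 0.1595·7.2000] = 2.2786; exercise value = 4.0000 > continuation, so V_dd = 4.0000 (exercise)
Node u (S = 28.75): continuation = e^(−0.09)·[0.8405·0.0000 + 0.1595·0.2332] = 0.0340; exercise value = 0.0000 ≤ continuation, so V_u = 0.0340
Node d (S = 20): continuation = e^(−0.09)·[0.8405·0.2332 + 0.1595·4.0000] = 0.7623; exercise value = 0.0000 ≤ continuation, so V_d = 0.7623
Node 0 (S = 25): continuation = e^(−0.09)·[0.8405·0.0340 + 0.1595·0.7623] = 0.1372; exercise value = 0.0000 ≤ continuation, so V_0 = 0.1372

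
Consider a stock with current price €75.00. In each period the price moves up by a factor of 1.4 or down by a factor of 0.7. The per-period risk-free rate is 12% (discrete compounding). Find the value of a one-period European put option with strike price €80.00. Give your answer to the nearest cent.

€9.82

Risk-neutral probability p = (1 + 0.12 − 0.7)/(1.4 − 0.7) = 0.4200/0.7000 = 0.6000
Terminal stock prices: S_u = 105, S_d = 52.5
Terminal payoffs (K − S): max(-25, 0) = 0, max(27.5, 0) = 27.5
Node 0 (S = 75): V_0 = 1/1.12·[0.6000·0.0000 + 0.4000·27.5000] = 9.8214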